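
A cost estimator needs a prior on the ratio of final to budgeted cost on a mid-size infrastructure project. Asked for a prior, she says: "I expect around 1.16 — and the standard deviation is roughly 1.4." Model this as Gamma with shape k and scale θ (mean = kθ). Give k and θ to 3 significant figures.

For Gamma(k, scale θ): mean = kθ, variance = kθ², so CV = 1/√k.
CV = SD/mean = 1.4/1.16 = 1.207, hence k = 1/CV² = 0.687.
Then θ = mean/k = 1.16/0.687 = 1.69.

k ≈ 0.687, θ ≈ 1.69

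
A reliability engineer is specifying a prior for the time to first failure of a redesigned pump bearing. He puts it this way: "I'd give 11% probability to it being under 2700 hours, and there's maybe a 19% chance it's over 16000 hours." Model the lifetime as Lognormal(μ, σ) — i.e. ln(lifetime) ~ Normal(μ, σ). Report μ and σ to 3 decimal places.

μ ≈ 8.938, σ ≈ 0.846

If T ~ Lognormal(μ,σ) then ln T ~ Normal(μ,σ), so the p-quantile of ln T is μ + z_p·σ.
ln(2700) = 7.901 and ln(16000) = 9.68; z_{0.11} = -1.227, z_{0.81} = 0.8779.
σ = (9.68 − 7.901)/(0.8779 − (-1.227)) = 0.846.
μ = 7.901 − (-1.227)·0.846 = 8.938.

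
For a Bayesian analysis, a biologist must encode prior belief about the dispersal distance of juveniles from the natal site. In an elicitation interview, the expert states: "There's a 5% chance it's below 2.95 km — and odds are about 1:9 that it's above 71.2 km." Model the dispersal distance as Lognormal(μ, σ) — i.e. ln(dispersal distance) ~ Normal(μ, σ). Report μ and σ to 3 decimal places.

If T ~ Lognormal(μ,σ) then ln T ~ Normal(μ,σ), so the p-quantile of ln T is μ + z_p·σ.
ln(2.95) = 1.082 and ln(71.2) = 4.265; z_{0.05} = -1.645, z_{0.9} = 1.282.
σ = (4.265 − 1.082)/(1.282 − (-1.645)) = 1.088.
μ = 1.082 − (-1.645)·1.088 = 2.871.

μ ≈ 2.871, σ ≈ 1.088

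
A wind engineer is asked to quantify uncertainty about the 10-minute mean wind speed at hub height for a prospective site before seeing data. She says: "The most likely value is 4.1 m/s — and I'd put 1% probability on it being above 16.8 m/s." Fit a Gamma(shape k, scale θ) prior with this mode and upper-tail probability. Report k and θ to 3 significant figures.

k ≈ 3.09, θ ≈ 1.96

Gamma(k,θ) with k>1 has mode (k−1)θ, so θ = 4.1/(k−1).
Need P(X < 16.8) = 0.99 with θ tied to k this way. Start at k = 2, θ = 4.1: P(X<16.8) ≈ 0.915.
Too low — raise k to concentrate. Iterating converges to k ≈ 3.09.
Then θ = 4.1/(3.09−1) ≈ 1.96.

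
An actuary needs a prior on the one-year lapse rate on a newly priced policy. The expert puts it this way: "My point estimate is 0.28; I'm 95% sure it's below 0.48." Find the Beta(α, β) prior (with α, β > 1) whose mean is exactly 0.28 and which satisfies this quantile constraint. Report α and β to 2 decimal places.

With mean 0.28 fixed, write α = 0.28s, β = 0.72s where s = α+β.
Need P(θ < 0.48) = 0.95 under Beta(0.28s, 0.72s). Normal approximation: (q−m)/√(m(1−m)/s) ≈ z_{0.95} = 1.64, so s ≈ 0.28·0.72·(1.64)²/(0.48−0.28)² = 13.6.
At s = 13.6: P(θ<0.48) ≈ 0.941. Adjusting to match 0.95 gives s ≈ 15.14.
So α = 0.28·15.14 ≈ 4.24, β = 0.72·15.14 ≈ 10.90.

α ≈ 4.24, β ≈ 10.90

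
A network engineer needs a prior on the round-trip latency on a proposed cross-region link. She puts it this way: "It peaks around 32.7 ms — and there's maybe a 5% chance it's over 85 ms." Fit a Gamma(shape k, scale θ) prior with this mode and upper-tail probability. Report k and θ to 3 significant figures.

k ≈ 3.96, θ ≈ 11

Gamma(k,θ) with k>1 has mode (k−1)θ, so θ = 32.7/(k−1).
Need P(X < 85) = 0.95 with θ tied to k this way. Start at k = 2, θ = 32.7: P(X<85) ≈ 0.732.
Too low — raise k to concentrate. Iterating converges to k ≈ 3.96.
Then θ = 32.7/(3.96−1) ≈ 11.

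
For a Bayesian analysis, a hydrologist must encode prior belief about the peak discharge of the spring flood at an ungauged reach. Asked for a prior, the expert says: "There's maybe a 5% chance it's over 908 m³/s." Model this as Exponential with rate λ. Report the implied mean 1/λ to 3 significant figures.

P(T > 908.0) = e^(−λ·908.0) = 0.05, so λ = −ln(0.05)/908.0 = 0.0033.
Mean = 1/λ = 303 m³/s.

mean ≈ 303 m³/s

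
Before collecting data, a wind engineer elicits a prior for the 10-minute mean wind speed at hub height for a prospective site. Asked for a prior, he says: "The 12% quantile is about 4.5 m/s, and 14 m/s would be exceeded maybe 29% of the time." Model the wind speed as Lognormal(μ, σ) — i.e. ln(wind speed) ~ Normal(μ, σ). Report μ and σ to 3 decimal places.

If T ~ Lognormal(μ,σ) then ln T ~ Normal(μ,σ), so the p-quantile of ln T is μ + z_p·σ.
ln(4.5) = 1.504 and ln(14) = 2.639; z_{0.12} = -1.175, z_{0.71} = 0.5534.
σ = (2.639 − 1.504)/(0.5534 − (-1.175)) = 0.657.
μ = 1.504 − (-1.175)·0.657 = 2.276.

μ ≈ 2.276, σ ≈ 0.657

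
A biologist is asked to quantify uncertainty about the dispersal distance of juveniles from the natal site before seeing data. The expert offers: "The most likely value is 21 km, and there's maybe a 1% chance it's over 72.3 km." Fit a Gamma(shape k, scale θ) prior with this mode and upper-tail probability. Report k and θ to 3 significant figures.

Gamma(k,θ) with k>1 has mode (k−1)θ, so θ = 21/(k−1).
Need P(X < 72.3) = 0.99 with θ tied to k this way. Start at k = 2, θ = 21: P(X<72.3) ≈ 0.858.
Too low — raise k to concentrate. Iterating converges to k ≈ 3.85.
Then θ = 21/(3.85−1) ≈ 7.38.

k ≈ 3.85, θ ≈ 7.38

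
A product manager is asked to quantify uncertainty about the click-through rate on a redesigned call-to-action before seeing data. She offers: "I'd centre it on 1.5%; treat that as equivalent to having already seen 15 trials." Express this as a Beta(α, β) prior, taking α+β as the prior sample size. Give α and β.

Under the effective-sample-size interpretation, Beta(α, β) has prior mean α/(α+β) and prior sample size α+β.
So α+β = 15 and α/(α+β) = 0.015, giving α = 0.015·15 = 0.225 and β = 15 − 0.225 = 14.775.

α = 0.225, β = 14.775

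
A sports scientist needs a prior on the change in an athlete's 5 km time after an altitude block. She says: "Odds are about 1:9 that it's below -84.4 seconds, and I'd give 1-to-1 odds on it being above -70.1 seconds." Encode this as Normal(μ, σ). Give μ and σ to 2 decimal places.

μ = -70.10, σ = 11.16

For Normal(μ,σ), the p-quantile is μ + z_p·σ. Here z_{0.1} = -1.282, z_{0.5} = 0.
So -84.4 = μ − 1.282σ and -70.1 = μ + 0σ.
Subtracting: σ = (-70.1 − -84.4)/(0 − (-1.282)) = 11.16.
Then μ = -84.4 − (-1.282)·11.16 = -70.10.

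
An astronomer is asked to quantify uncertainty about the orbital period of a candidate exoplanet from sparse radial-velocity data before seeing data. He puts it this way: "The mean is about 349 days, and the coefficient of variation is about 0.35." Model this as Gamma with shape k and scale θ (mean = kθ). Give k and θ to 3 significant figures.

For Gamma(k, scale θ): mean = kθ, variance = kθ², so CV = 1/√k.
CV = 0.35, hence k = 1/CV² = 8.16.
Then θ = mean/k = 349/8.16 = 42.8.

k ≈ 8.16, θ ≈ 42.8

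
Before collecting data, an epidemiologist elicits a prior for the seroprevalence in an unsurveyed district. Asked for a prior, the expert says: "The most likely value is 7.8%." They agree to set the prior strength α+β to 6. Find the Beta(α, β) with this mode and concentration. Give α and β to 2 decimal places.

For α,β > 1 the Beta mode is (α−1)/(α+β−2). With α+β = 6, the mode is (α−1)/4.
Set (α−1)/4 = 0.078 → α = 1 + 0.078·4 = 1.31.
β = 6 − α = 4.69.

α = 1.31, β = 4.69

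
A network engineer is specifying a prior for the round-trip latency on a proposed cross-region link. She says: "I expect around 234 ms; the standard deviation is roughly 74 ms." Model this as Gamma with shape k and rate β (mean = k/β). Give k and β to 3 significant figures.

For Gamma(k, rate β): mean = k/β, variance = k/β², so CV = 1/√k.
CV = SD/mean = 74/234 = 0.3162, hence k = 1/CV² = 10.
Then β = k/mean = 10/234 = 0.0427.

k ≈ 10, β ≈ 0.0427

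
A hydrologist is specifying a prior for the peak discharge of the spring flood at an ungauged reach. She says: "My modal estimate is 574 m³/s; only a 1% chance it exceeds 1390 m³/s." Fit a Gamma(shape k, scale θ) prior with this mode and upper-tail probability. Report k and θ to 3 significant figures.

k ≈ 7.04, θ ≈ 95

Gamma(k,θ) with k>1 has mode (k−1)θ, so θ = 574/(k−1).
Need P(X < 1390) = 0.99 with θ tied to k this way. Start at k = 2, θ = 574: P(X<1390) ≈ 0.696.
Too low — raise k to concentrate. Iterating converges to k ≈ 7.04.
Then θ = 574/(7.04−1) ≈ 95.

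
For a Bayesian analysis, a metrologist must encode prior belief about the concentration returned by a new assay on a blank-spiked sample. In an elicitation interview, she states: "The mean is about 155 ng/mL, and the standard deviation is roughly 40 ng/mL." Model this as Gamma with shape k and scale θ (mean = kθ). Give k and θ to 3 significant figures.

k ≈ 15, θ ≈ 10.3

For Gamma(k, scale θ): mean = kθ, variance = kθ², so CV = 1/√k.
CV = SD/mean = 40/155 = 0.2581, hence k = 1/CV² = 15.
Then θ = mean/k = 155/15 = 10.3.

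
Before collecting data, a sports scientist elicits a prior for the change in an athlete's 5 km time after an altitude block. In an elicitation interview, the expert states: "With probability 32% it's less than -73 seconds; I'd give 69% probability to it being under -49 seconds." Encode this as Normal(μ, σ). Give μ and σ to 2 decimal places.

μ = -61.35, σ = 24.91

For Normal(μ,σ), the p-quantile is μ + z_p·σ. Here z_{0.32} = -0.4677, z_{0.69} = 0.4959.
So -73 = μ − 0.4677σ and -49 = μ + 0.4959σ.
Subtracting: σ = (-49 − -73)/(0.4959 − (-0.4677)) = 24.91.
Then μ = -73 − (-0.4677)·24.91 = -61.35.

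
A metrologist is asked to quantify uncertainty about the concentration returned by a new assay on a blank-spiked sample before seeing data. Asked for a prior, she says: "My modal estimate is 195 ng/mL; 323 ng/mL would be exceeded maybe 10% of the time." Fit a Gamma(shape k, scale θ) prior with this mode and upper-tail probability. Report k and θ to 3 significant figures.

k ≈ 8.41, θ ≈ 26.3

Gamma(k,θ) with k>1 has mode (k−1)θ, so θ = 195/(k−1).
Need P(X < 323) = 0.9 with θ tied to k this way. Start at k = 2, θ = 195: P(X<323) ≈ 0.493.
Too low — raise k to concentrate. Iterating converges to k ≈ 8.41.
Then θ = 195/(8.41−1) ≈ 26.3.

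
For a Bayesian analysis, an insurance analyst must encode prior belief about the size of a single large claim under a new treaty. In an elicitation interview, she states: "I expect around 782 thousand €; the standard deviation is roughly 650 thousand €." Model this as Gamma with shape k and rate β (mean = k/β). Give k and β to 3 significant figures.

k ≈ 1.45, β ≈ 0.00185

For Gamma(k, rate β): mean = k/β, variance = k/β², so CV = 1/√k.
CV = SD/mean = 650/782 = 0.8312, hence k = 1/CV² = 1.45.
Then β = k/mean = 1.45/782 = 0.00185.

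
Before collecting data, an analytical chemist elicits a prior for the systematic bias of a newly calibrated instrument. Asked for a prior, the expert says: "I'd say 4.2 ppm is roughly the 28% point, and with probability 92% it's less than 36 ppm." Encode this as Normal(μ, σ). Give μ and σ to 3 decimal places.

For Normal(μ,σ), the p-quantile is μ + z_p·σ. Here z_{0.28} = -0.5828, z_{0.92} = 1.405.
So 4.2 = μ − 0.5828σ and 36 = μ + 1.405σ.
Subtracting: σ = (36 − 4.2)/(1.405 − (-0.5828)) = 15.997.
Then μ = 4.2 − (-0.5828)·15.997 = 13.524.

μ = 13.524, σ = 15.997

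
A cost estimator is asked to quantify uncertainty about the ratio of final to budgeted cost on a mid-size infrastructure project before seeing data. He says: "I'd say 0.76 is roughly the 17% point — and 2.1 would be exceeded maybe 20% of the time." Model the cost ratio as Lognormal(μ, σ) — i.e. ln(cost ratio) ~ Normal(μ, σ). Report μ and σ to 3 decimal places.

If T ~ Lognormal(μ,σ) then ln T ~ Normal(μ,σ), so the p-quantile of ln T is μ + z_p·σ.
ln(0.76) = -0.2744 and ln(2.1) = 0.7419; z_{0.17} = -0.9542, z_{0.8} = 0.8416.
σ = (0.7419 − -0.2744)/(0.8416 − (-0.9542)) = 0.566.
μ = -0.2744 − (-0.9542)·0.566 = 0.266.

μ ≈ 0.266, σ ≈ 0.566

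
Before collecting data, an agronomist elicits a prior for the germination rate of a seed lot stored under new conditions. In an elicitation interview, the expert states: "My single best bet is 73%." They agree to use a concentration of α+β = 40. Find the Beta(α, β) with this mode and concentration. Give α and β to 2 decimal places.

α = 28.74, β = 11.26

For α,β > 1 the Beta mode is (α−1)/(α+β−2). With α+β = 40, the mode is (α−1)/38.
Set (α−1)/38 = 0.73 → α = 1 + 0.73·38 = 28.74.
β = 40 − α = 11.26.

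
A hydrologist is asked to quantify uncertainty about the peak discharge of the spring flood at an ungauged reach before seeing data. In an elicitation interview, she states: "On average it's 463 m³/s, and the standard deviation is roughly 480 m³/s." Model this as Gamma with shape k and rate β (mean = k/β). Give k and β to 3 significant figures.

For Gamma(k, rate β): mean = k/β, variance = k/β², so CV = 1/√k.
CV = SD/mean = 480/463 = 1.037, hence k = 1/CV² = 0.93.
Then β = k/mean = 0.93/463 = 0.00201.

k ≈ 0.93, β ≈ 0.00201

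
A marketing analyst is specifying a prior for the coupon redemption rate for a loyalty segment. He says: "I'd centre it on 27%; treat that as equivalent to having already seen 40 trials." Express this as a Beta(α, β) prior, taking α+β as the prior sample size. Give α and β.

α = 10.8, β = 29.2

Under the effective-sample-size interpretation, Beta(α, β) has prior mean α/(α+β) and prior sample size α+β.
So α+β = 40 and α/(α+β) = 0.27, giving α = 0.27·40 = 10.8 and β = 40 − 10.8 = 29.2.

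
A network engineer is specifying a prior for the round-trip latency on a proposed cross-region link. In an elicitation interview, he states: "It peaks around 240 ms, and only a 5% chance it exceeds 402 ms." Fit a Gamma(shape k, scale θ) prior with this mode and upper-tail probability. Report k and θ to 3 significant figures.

Gamma(k,θ) with k>1 has mode (k−1)θ, so θ = 240/(k−1).
Need P(X < 402) = 0.95 with θ tied to k this way. Start at k = 2, θ = 240: P(X<402) ≈ 0.499.
Too low — raise k to concentrate. Iterating converges to k ≈ 11.5.
Then θ = 240/(11.5−1) ≈ 22.9.

k ≈ 11.5, θ ≈ 22.9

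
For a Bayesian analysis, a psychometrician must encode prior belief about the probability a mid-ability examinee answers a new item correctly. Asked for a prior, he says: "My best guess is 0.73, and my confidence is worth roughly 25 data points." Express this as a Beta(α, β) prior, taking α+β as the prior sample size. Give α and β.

α = 18.25, β = 6.75

Under the effective-sample-size interpretation, Beta(α, β) has prior mean α/(α+β) and prior sample size α+β.
So α+β = 25 and α/(α+β) = 0.73, giving α = 0.73·25 = 18.25 and β = 25 − 18.25 = 6.75.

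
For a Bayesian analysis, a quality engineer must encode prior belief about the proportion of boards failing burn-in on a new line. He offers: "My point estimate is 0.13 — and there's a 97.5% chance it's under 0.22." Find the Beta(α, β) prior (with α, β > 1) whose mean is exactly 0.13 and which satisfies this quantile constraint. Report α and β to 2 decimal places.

α ≈ 8.64, β ≈ 57.81

With mean 0.13 fixed, write α = 0.13s, β = 0.87s where s = α+β.
Need P(θ < 0.22) = 0.975 under Beta(0.13s, 0.87s). Normal approximation: (q−m)/√(m(1−m)/s) ≈ z_{0.975} = 1.96, so s ≈ 0.13·0.87·(1.96)²/(0.22−0.13)² = 53.6.
At s = 53.6: P(θ<0.22) ≈ 0.962. Adjusting to match 0.975 gives s ≈ 66.45.
So α = 0.13·66.45 ≈ 8.64, β = 0.87·66.45 ≈ 57.81.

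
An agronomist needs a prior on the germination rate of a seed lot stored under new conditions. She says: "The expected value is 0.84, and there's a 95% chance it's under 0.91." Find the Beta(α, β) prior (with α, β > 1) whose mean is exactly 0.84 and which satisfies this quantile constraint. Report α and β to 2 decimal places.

With mean 0.84 fixed, write α = 0.84s, β = 0.16s where s = α+β.
Need P(θ < 0.91) = 0.95 under Beta(0.84s, 0.16s). Normal approximation: (q−m)/√(m(1−m)/s) ≈ z_{0.95} = 1.64, so s ≈ 0.84·0.16·(1.64)²/(0.91−0.84)² = 74.2.
At s = 74.2: P(θ<0.91) ≈ 0.967. Adjusting to match 0.95 gives s ≈ 60.57.
So α = 0.84·60.57 ≈ 50.88, β = 0.16·60.57 ≈ 9.69.

α ≈ 50.88, β ≈ 9.69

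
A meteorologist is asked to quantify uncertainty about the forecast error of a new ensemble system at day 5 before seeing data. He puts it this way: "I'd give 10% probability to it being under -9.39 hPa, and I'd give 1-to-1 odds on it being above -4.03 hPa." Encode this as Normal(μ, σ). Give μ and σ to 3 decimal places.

μ = -4.030, σ = 4.182

The p-quantile of Normal(μ,σ) is μ + z_p·σ, with z_{0.1} = -1.282 and z_{0.5} = 0.
Eliminate σ: μ = (z₂·x₁ − z₁·x₂)/(z₂ − z₁) = (0·-9.39 − (-1.282)·-4.03)/1.282 = -4.030.
Then σ = (x₂ − x₁)/(z₂ − z₁) = (-4.03 − -9.39)/1.282 = 4.182.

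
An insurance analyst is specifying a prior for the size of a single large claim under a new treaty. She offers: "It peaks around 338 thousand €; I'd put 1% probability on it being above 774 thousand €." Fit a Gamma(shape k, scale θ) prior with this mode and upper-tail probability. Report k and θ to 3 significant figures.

k ≈ 7.97, θ ≈ 48.5

Gamma(k,θ) with k>1 has mode (k−1)θ, so θ = 338/(k−1).
Need P(X < 774) = 0.99 with θ tied to k this way. Start at k = 2, θ = 338: P(X<774) ≈ 0.667.
Too low — raise k to concentrate. Iterating converges to k ≈ 7.97.
Then θ = 338/(7.97−1) ≈ 48.5.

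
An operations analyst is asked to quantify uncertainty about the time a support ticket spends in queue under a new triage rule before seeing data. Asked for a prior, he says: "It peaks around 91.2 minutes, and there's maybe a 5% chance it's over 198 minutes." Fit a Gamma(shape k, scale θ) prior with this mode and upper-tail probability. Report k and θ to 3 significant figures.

k ≈ 5.58, θ ≈ 19.9

Gamma(k,θ) with k>1 has mode (k−1)θ, so θ = 91.2/(k−1).
Need P(X < 198) = 0.95 with θ tied to k this way. Start at k = 2, θ = 91.2: P(X<198) ≈ 0.638.
Too low — raise k to concentrate. Iterating converges to k ≈ 5.58.
Then θ = 91.2/(5.58−1) ≈ 19.9.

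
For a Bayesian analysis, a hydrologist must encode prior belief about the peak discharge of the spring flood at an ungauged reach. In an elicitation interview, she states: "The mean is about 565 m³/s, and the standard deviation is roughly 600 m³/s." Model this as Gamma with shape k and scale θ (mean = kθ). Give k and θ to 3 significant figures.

k ≈ 0.887, θ ≈ 637

For Gamma(k, scale θ): mean = kθ, variance = kθ², so CV = 1/√k.
CV = SD/mean = 600/565 = 1.062, hence k = 1/CV² = 0.887.
Then θ = mean/k = 565/0.887 = 637.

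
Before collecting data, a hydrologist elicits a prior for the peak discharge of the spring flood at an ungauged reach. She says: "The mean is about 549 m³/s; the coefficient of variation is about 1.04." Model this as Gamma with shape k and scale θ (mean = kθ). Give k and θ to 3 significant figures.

k ≈ 0.925, θ ≈ 594

For Gamma(k, scale θ): mean = kθ, variance = kθ², so CV = 1/√k.
CV = 1.04, hence k = 1/CV² = 0.925.
Then θ = mean/k = 549/0.925 = 594.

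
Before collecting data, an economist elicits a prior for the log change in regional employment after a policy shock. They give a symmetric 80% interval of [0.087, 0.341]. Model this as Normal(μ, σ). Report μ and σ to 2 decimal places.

μ = 0.21, σ = 0.10

A symmetric 80% interval runs μ ± z·σ with z = 1.282.
Half-width = 0.127, so σ = 0.127/1.282 = 0.10.
μ is the interval midpoint, 0.21.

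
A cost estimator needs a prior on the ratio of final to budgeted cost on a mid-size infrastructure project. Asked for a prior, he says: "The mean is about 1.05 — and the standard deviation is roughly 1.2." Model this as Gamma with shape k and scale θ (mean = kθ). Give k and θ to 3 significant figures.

For Gamma(k, scale θ): mean = kθ, variance = kθ², so CV = 1/√k.
CV = SD/mean = 1.2/1.05 = 1.143, hence k = 1/CV² = 0.766.
Then θ = mean/k = 1.05/0.766 = 1.37.

k ≈ 0.766, θ ≈ 1.37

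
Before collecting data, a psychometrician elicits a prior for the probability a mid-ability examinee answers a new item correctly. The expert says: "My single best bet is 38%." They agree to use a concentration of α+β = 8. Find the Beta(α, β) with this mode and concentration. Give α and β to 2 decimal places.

For α,β > 1 the Beta mode is (α−1)/(α+β−2). With α+β = 8, the mode is (α−1)/6.
Set (α−1)/6 = 0.38 → α = 1 + 0.38·6 = 3.28.
β = 8 − α = 4.72.

α = 3.28, β = 4.72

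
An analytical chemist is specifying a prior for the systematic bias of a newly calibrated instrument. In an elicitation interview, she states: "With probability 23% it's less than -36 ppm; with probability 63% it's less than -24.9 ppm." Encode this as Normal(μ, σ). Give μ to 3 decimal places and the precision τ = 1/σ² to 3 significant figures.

μ = -28.340, τ = 0.0093

For Normal(μ,σ), the p-quantile is μ + z_p·σ. Here z_{0.23} = -0.7388, z_{0.63} = 0.3319.
So -36 = μ − 0.7388σ and -24.9 = μ + 0.3319σ.
Subtracting: σ = (-24.9 − -36)/(0.3319 − (-0.7388)) = 10.367.
Then μ = -36 − (-0.7388)·10.367 = -28.340.
Precision τ = 1/σ² = 1/10.37² = 0.0093.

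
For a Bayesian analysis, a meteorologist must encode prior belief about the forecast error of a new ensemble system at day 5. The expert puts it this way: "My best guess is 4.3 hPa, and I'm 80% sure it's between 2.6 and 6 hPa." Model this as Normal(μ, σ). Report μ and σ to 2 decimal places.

A symmetric 80% interval runs μ ± z·σ with z = 1.282.
Half-width = 1.7, so σ = 1.7/1.282 = 1.33.
μ is the stated best guess, 4.30.

μ = 4.30, σ = 1.33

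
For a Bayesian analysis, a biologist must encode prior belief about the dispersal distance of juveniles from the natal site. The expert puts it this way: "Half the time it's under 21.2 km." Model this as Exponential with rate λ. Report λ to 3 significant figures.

Exponential median = ln 2 / λ, so λ = ln 2 / 21.2 = 0.0327.

λ ≈ 0.0327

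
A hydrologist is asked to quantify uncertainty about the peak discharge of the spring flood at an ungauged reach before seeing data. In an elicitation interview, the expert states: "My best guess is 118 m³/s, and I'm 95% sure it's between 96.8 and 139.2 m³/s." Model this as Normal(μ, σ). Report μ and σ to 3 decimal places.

μ = 118.000, σ = 10.817

A symmetric 95% interval runs μ ± z·σ with z = 1.96.
Half-width = 21.2, so σ = 21.2/1.96 = 10.817.
μ is the stated best guess, 118.000.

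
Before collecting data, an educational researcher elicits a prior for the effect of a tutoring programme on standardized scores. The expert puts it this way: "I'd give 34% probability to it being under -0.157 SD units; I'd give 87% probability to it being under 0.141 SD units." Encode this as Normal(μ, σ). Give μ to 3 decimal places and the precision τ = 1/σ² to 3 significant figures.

μ = -0.077, τ = 26.7

The p-quantile of Normal(μ,σ) is μ + z_p·σ, with z_{0.34} = -0.4125 and z_{0.87} = 1.126.
Eliminate σ: μ = (z₂·x₁ − z₁·x₂)/(z₂ − z₁) = (1.126·-0.157 − (-0.4125)·0.141)/1.539 = -0.077.
Then σ = (x₂ − x₁)/(z₂ − z₁) = (0.141 − -0.157)/1.539 = 0.194.
Precision τ = 1/σ² = 1/0.1937² = 26.7.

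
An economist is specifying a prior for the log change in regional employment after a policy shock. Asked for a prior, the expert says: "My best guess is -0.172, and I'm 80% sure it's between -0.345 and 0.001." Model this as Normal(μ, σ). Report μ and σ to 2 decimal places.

A symmetric 80% interval runs μ ± z·σ with z = 1.282.
Half-width = 0.173, so σ = 0.173/1.282 = 0.13.
μ is the stated best guess, -0.17.

μ = -0.17, σ = 0.13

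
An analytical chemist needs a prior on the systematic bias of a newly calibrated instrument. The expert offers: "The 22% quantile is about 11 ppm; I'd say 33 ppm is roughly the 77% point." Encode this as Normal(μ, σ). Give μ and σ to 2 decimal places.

For Normal(μ,σ), the p-quantile is μ + z_p·σ. Here z_{0.22} = -0.7722, z_{0.77} = 0.7388.
So 11 = μ − 0.7722σ and 33 = μ + 0.7388σ.
Subtracting: σ = (33 − 11)/(0.7388 − (-0.7722)) = 14.56.
Then μ = 11 − (-0.7722)·14.56 = 22.24.

μ = 22.24, σ = 14.56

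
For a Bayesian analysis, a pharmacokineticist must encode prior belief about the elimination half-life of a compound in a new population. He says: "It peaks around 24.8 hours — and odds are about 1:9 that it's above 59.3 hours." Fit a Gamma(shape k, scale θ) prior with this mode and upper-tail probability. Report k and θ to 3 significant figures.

Gamma(k,θ) with k>1 has mode (k−1)θ, so θ = 24.8/(k−1).
Need P(X < 59.3) = 0.9 with θ tied to k this way. Start at k = 2, θ = 24.8: P(X<59.3) ≈ 0.690.
Too low — raise k to concentrate. Iterating converges to k ≈ 3.53.
Then θ = 24.8/(3.53−1) ≈ 9.8.

k ≈ 3.53, θ ≈ 9.8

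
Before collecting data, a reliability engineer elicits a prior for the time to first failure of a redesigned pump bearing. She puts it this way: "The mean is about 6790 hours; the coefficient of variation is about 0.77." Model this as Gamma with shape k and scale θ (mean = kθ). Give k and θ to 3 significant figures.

For Gamma(k, scale θ): mean = kθ, variance = kθ², so CV = 1/√k.
CV = 0.77, hence k = 1/CV² = 1.69.
Then θ = mean/k = 6790/1.69 = 4030.

k ≈ 1.69, θ ≈ 4030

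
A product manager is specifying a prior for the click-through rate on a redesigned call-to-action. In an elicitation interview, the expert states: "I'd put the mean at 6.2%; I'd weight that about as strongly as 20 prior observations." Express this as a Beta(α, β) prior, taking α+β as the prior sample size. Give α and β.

Under the effective-sample-size interpretation, Beta(α, β) has prior mean α/(α+β) and prior sample size α+β.
So α+β = 20 and α/(α+β) = 0.062, giving α = 0.062·20 = 1.24 and β = 20 − 1.24 = 18.76.

α = 1.24, β = 18.76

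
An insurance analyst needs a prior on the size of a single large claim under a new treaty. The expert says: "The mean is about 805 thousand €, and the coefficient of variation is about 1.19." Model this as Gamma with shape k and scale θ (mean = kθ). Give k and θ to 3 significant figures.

k ≈ 0.706, θ ≈ 1140

For Gamma(k, scale θ): mean = kθ, variance = kθ², so CV = 1/√k.
CV = 1.19, hence k = 1/CV² = 0.706.
Then θ = mean/k = 805/0.706 = 1140.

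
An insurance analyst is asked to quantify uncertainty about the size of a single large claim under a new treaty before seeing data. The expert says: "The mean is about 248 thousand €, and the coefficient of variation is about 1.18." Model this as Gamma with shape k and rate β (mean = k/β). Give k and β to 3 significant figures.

For Gamma(k, rate β): mean = k/β, variance = k/β², so CV = 1/√k.
CV = 1.18, hence k = 1/CV² = 0.718.
Then β = k/mean = 0.718/248 = 0.0029.

k ≈ 0.718, β ≈ 0.0029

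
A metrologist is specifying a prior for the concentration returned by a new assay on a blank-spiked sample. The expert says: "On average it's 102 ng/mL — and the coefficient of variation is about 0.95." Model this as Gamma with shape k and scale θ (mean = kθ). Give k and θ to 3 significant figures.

For Gamma(k, scale θ): mean = kθ, variance = kθ², so CV = 1/√k.
CV = 0.95, hence k = 1/CV² = 1.11.
Then θ = mean/k = 102/1.11 = 92.1.

k ≈ 1.11, θ ≈ 92.1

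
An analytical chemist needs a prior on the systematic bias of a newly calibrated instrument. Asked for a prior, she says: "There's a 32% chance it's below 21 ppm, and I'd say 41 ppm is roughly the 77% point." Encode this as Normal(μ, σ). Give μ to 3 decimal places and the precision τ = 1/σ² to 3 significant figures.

μ = 28.753, τ = 0.00364

For Normal(μ,σ), the p-quantile is μ + z_p·σ. Here z_{0.32} = -0.4677, z_{0.77} = 0.7388.
So 21 = μ − 0.4677σ and 41 = μ + 0.7388σ.
Subtracting: σ = (41 − 21)/(0.7388 − (-0.4677)) = 16.576.
Then μ = 21 − (-0.4677)·16.576 = 28.753.
Precision τ = 1/σ² = 1/16.58² = 0.00364.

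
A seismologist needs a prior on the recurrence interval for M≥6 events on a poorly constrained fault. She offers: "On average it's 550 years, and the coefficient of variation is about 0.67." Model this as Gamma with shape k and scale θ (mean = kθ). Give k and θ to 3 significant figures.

For Gamma(k, scale θ): mean = kθ, variance = kθ², so CV = 1/√k.
CV = 0.67, hence k = 1/CV² = 2.23.
Then θ = mean/k = 550/2.23 = 247.

k ≈ 2.23, θ ≈ 247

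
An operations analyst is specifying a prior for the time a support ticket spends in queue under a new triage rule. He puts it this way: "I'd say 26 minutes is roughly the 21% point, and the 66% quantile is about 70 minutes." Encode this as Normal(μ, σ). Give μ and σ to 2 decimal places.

For Normal(μ,σ), the p-quantile is μ + z_p·σ. Here z_{0.21} = -0.8064, z_{0.66} = 0.4125.
So 26 = μ − 0.8064σ and 70 = μ + 0.4125σ.
Subtracting: σ = (70 − 26)/(0.4125 − (-0.8064)) = 36.10.
Then μ = 26 − (-0.8064)·36.10 = 55.11.

μ = 55.11, σ = 36.10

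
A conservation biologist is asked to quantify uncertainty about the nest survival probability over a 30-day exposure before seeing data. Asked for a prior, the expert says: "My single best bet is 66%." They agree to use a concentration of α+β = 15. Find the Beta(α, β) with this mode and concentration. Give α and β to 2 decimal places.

For α,β > 1 the Beta mode is (α−1)/(α+β−2). With α+β = 15, the mode is (α−1)/13.
Set (α−1)/13 = 0.66 → α = 1 + 0.66·13 = 9.58.
β = 15 − α = 5.42.

α = 9.58, β = 5.42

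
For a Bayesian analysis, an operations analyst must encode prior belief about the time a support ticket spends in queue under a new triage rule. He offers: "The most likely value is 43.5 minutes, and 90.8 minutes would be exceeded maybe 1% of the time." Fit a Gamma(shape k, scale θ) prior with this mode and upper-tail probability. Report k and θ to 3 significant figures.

k ≈ 10, θ ≈ 4.84

Gamma(k,θ) with k>1 has mode (k−1)θ, so θ = 43.5/(k−1).
Need P(X < 90.8) = 0.99 with θ tied to k this way. Start at k = 2, θ = 43.5: P(X<90.8) ≈ 0.617.
Too low — raise k to concentrate. Iterating converges to k ≈ 10.
Then θ = 43.5/(10−1) ≈ 4.84.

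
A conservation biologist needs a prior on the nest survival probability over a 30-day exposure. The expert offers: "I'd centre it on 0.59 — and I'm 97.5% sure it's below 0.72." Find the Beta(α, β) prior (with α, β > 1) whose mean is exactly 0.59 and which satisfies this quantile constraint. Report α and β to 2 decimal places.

With mean 0.59 fixed, write α = 0.59s, β = 0.41s where s = α+β.
Need P(θ < 0.72) = 0.975 under Beta(0.59s, 0.41s). Normal approximation: (q−m)/√(m(1−m)/s) ≈ z_{0.975} = 1.96, so s ≈ 0.59·0.41·(1.96)²/(0.72−0.59)² = 55.0.
At s = 55.0: P(θ<0.72) ≈ 0.979. Adjusting to match 0.975 gives s ≈ 50.78.
So α = 0.59·50.78 ≈ 29.96, β = 0.41·50.78 ≈ 20.82.

α ≈ 29.96, β ≈ 20.82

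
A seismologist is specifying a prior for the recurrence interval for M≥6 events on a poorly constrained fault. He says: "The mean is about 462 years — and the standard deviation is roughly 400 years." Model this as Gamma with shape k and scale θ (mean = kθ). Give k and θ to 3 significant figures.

For Gamma(k, scale θ): mean = kθ, variance = kθ², so CV = 1/√k.
CV = SD/mean = 400/462 = 0.8658, hence k = 1/CV² = 1.33.
Then θ = mean/k = 462/1.33 = 346.

k ≈ 1.33, θ ≈ 346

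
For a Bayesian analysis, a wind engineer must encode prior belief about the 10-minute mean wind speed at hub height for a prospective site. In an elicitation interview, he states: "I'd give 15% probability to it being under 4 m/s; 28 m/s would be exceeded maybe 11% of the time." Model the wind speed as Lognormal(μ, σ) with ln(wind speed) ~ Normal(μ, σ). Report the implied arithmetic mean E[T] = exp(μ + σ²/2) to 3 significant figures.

If T ~ Lognormal(μ,σ) then ln T ~ Normal(μ,σ), so the p-quantile of ln T is μ + z_p·σ.
ln(4) = 1.386 and ln(28) = 3.332; z_{0.15} = -1.036, z_{0.89} = 1.227.
σ = (3.332 − 1.386)/(1.227 − (-1.036)) = 0.860.
μ = 1.386 − (-1.036)·0.860 = 2.278.
E[T] = exp(μ + σ²/2) = exp(2.278 + 0.3697) = 14.1 m/s.

E[T] ≈ 14.1 m/s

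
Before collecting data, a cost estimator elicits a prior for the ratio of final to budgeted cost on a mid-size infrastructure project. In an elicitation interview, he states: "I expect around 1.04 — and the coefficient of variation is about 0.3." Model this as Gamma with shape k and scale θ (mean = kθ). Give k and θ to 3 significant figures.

For Gamma(k, scale θ): mean = kθ, variance = kθ², so CV = 1/√k.
CV = 0.3, hence k = 1/CV² = 11.1.
Then θ = mean/k = 1.04/11.1 = 0.0936.

k ≈ 11.1, θ ≈ 0.0936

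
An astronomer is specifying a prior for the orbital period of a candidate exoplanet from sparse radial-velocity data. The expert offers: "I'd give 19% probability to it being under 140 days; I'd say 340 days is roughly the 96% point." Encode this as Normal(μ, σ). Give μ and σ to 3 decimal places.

μ = 206.796, σ = 76.087

For Normal(μ,σ), the p-quantile is μ + z_p·σ. Here z_{0.19} = -0.8779, z_{0.96} = 1.751.
So 140 = μ − 0.8779σ and 340 = μ + 1.751σ.
Subtracting: σ = (340 − 140)/(1.751 − (-0.8779)) = 76.087.
Then μ = 140 − (-0.8779)·76.087 = 206.796.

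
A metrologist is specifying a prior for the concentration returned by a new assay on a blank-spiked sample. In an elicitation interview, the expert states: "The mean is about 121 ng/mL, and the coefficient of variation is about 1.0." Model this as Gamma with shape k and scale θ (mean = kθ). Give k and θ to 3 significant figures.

For Gamma(k, scale θ): mean = kθ, variance = kθ², so CV = 1/√k.
CV = 1.0, hence k = 1/CV² = 1.
Then θ = mean/k = 121/1 = 121.

k ≈ 1, θ ≈ 121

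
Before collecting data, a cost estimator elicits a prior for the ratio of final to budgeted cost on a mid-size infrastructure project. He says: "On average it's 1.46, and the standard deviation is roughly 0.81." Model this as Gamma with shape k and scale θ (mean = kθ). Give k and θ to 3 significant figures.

k ≈ 3.25, θ ≈ 0.449

For Gamma(k, scale θ): mean = kθ, variance = kθ², so CV = 1/√k.
CV = SD/mean = 0.81/1.46 = 0.5548, hence k = 1/CV² = 3.25.
Then θ = mean/k = 1.46/3.25 = 0.449.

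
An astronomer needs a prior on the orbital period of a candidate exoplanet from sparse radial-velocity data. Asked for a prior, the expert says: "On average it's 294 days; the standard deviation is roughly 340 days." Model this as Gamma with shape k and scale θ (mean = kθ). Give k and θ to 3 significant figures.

k ≈ 0.748, θ ≈ 393

For Gamma(k, scale θ): mean = kθ, variance = kθ², so CV = 1/√k.
CV = SD/mean = 340/294 = 1.156, hence k = 1/CV² = 0.748.
Then θ = mean/k = 294/0.748 = 393.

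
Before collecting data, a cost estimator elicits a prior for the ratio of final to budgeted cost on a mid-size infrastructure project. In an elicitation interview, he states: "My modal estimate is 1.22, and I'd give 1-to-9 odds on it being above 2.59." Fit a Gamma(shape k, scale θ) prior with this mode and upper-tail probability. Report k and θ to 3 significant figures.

k ≈ 4.39, θ ≈ 0.36

Gamma(k,θ) with k>1 has mode (k−1)θ, so θ = 1.22/(k−1).
Need P(X < 2.59) = 0.9 with θ tied to k this way. Start at k = 2, θ = 1.22: P(X<2.59) ≈ 0.626.
Too low — raise k to concentrate. Iterating converges to k ≈ 4.39.
Then θ = 1.22/(4.39−1) ≈ 0.36.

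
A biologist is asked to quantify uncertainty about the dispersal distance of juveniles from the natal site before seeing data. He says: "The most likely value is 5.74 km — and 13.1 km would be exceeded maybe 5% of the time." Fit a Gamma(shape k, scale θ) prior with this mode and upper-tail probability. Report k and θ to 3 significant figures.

Gamma(k,θ) with k>1 has mode (k−1)θ, so θ = 5.74/(k−1).
Need P(X < 13.1) = 0.95 with θ tied to k this way. Start at k = 2, θ = 5.74: P(X<13.1) ≈ 0.665.
Too low — raise k to concentrate. Iterating converges to k ≈ 5.03.
Then θ = 5.74/(5.03−1) ≈ 1.43.

k ≈ 5.03, θ ≈ 1.43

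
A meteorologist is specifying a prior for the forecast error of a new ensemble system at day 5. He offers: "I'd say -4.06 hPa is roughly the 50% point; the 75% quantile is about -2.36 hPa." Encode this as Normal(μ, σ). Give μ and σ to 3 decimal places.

μ = -4.060, σ = 2.520

For Normal(μ,σ), the p-quantile is μ + z_p·σ. Here z_{0.5} = 0, z_{0.75} = 0.6745.
So -4.06 = μ + 0σ and -2.36 = μ + 0.6745σ.
Subtracting: σ = (-2.36 − -4.06)/(0.6745 − (0)) = 2.520.
Then μ = -4.06 − (0)·2.520 = -4.060.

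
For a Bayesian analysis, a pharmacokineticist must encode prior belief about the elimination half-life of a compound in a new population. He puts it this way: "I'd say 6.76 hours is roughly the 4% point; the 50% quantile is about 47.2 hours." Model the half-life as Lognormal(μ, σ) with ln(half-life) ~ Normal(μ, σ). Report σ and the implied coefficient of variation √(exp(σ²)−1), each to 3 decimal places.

σ ≈ 1.110, CV ≈ 1.558

If T ~ Lognormal(μ,σ) then ln T ~ Normal(μ,σ), so the p-quantile of ln T is μ + z_p·σ.
ln(6.76) = 1.911 and ln(47.2) = 3.854; z_{0.04} = -1.751, z_{0.5} = 0.
σ = (3.854 − 1.911)/(0 − (-1.751)) = 1.110.
μ = 1.911 − (-1.751)·1.110 = 3.854.
CV = √(exp(σ²)−1) = √(exp(1.2322)−1) = 1.558.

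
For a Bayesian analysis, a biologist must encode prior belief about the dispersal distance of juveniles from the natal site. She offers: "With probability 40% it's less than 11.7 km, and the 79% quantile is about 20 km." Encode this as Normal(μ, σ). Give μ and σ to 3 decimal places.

For Normal(μ,σ), the p-quantile is μ + z_p·σ. Here z_{0.4} = -0.2533, z_{0.79} = 0.8064.
So 11.7 = μ − 0.2533σ and 20 = μ + 0.8064σ.
Subtracting: σ = (20 − 11.7)/(0.8064 − (-0.2533)) = 7.832.
Then μ = 11.7 − (-0.2533)·7.832 = 13.684.

μ = 13.684, σ = 7.832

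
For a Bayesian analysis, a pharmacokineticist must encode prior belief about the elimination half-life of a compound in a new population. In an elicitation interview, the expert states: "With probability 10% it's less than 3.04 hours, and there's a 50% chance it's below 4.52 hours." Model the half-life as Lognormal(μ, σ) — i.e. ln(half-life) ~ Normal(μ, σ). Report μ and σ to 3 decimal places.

If T ~ Lognormal(μ,σ) then ln T ~ Normal(μ,σ), so the p-quantile of ln T is μ + z_p·σ.
ln(3.04) = 1.112 and ln(4.52) = 1.509; z_{0.1} = -1.282, z_{0.5} = 0.
σ = (1.509 − 1.112)/(0 − (-1.282)) = 0.310.
μ = 1.112 − (-1.282)·0.310 = 1.509.

μ ≈ 1.509, σ ≈ 0.310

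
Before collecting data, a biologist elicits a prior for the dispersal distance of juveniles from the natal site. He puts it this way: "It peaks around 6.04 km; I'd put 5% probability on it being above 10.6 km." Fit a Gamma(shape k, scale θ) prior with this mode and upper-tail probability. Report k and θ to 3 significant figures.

Gamma(k,θ) with k>1 has mode (k−1)θ, so θ = 6.04/(k−1).
Need P(X < 10.6) = 0.95 with θ tied to k this way. Start at k = 2, θ = 6.04: P(X<10.6) ≈ 0.524.
Too low — raise k to concentrate. Iterating converges to k ≈ 9.82.
Then θ = 6.04/(9.82−1) ≈ 0.685.

k ≈ 9.82, θ ≈ 0.685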